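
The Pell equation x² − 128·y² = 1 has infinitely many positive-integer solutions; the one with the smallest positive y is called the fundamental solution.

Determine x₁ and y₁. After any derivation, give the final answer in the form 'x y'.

577 51

√128 = [11; 3,5,3,22, …], period ℓ=4 (even) → k=3
a_0=11:  p_0=11·1+0=11,  q_0=11·0+1=1
a_1=3:  p_1=3·11+1=34,  q_1=3·1+0=3
a_2=5:  p_2=5·34+11=181,  q_2=5·3+1=16
a_3=3:  p_3=3·181+34=577,  q_3=3·16+3=51
fundamental: x₁=577, y₁=51  (since 332929 − 128·2601 = 1)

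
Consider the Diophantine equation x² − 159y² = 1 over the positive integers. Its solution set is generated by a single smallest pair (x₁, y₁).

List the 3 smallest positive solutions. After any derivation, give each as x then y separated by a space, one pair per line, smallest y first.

1324 105
3505951 278040
9283756924 736249815

[12; 1,1,1,1,3,1,1,1,1,24] for √159; ℓ=10 ⇒ convergent index 9
i=0: a=12 ⇒ p=12, q=1
…
i=4: a=1 ⇒ p=63, q=5
…
i=8: a=1 ⇒ p=807, q=64
i=9: a=1 ⇒ p=1324, q=105
→ (1324, 105).  Check: 1324²=1752976, 159·105²=1752975, difference 1.
k=2:  x_2 = 1324·1324+159·105·105 = 3505951,  y_2 = 1324·105+105·1324 = 278040
k=3:  x_3 = 1324·3505951+159·105·278040 = 9283756924,  y_3 = 1324·278040+105·3505951 = 736249815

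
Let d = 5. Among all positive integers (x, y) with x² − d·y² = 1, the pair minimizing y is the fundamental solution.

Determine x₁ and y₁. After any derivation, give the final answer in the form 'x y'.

9 4

√5 → a₀=2, period (4); ℓ=1 odd so k=1
k=0  a_k=2  p_k/q_k = 2/1
k=1  a_k=4  p_k/q_k = 9/4
fundamental: x₁=9, y₁=4  (since 81 − 5·16 = 1)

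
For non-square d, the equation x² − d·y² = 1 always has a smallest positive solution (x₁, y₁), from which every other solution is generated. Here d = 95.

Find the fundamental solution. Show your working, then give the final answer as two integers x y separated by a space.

√95 → a₀=9, period (1,2,1,18); ℓ=4 even so k=3
i=0: a=9 ⇒ p=9, q=1
i=1: a=1 ⇒ p=10, q=1
i=2: a=2 ⇒ p=29, q=3
i=3: a=1 ⇒ p=39, q=4
fundamental: x₁=39, y₁=4  (since 1521 − 95·16 = 1)

39 4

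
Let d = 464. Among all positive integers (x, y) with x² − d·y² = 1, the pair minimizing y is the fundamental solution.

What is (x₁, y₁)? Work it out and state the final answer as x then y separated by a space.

9801 455

√464 = [21; 1,1,5,1,1,1,5,1,1,42, …], period ℓ=10 (even) → k=9
k=0  a_k=21  p_k/q_k = 21/1
k=1  a_k=1  p_k/q_k = 22/1
…
k=3  a_k=5  p_k/q_k = 237/11
…
k=5  a_k=1  p_k/q_k = 517/24
…
k=7  a_k=5  p_k/q_k = 4502/209
k=8  a_k=1  p_k/q_k = 5299/246
k=9  a_k=1  p_k/q_k = 9801/455
(x₁, y₁) = (9801, 455);  9801² − 464·455² = 1 ✓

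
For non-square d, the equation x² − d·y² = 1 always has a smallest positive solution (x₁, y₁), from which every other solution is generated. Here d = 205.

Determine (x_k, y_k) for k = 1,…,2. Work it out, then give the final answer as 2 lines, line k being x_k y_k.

39689 2772
3150433441 220035816

[14; 3,6,1,4,1,6,3,28] for √205; ℓ=8 ⇒ convergent index 7
step 0: (14, 1)  from 14·(1,0) + (0,1)
step 1: (43, 3)  from 3·(14,1) + (1,0)
…
step 3: (315, 22)  from 1·(272,19) + (43,3)
step 4: (1532, 107)  from 4·(315,22) + (272,19)
step 5: (1847, 129)  from 1·(1532,107) + (315,22)
step 6: (12614, 881)  from 6·(1847,129) + (1532,107)
step 7: (39689, 2772)  from 3·(12614,881) + (1847,129)
→ (39689, 2772).  Check: 39689²=1575216721, 205·2772²=1575216720, difference 1.
n=2: (39689,2772)∘(39689,2772) = (39689·39689+205·2772·2772, 39689·2772+2772·39689) = (3150433441,220035816)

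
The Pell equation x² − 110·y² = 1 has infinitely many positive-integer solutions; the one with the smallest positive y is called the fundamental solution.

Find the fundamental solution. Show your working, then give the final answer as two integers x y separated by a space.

d=110: √d = [10; 2,20] (ℓ=2, even), read p_1/q_1
step 0: (10, 1)  from 10·(1,0) + (0,1)
step 1: (21, 2)  from 2·(10,1) + (1,0)
→ (21, 2).  Check: 21²=441, 110·2²=440, difference 1.

21 2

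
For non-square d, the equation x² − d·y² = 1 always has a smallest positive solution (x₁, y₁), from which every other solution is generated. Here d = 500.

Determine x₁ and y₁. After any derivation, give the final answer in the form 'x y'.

√500 → a₀=22, period (2,1,3,2,1,…,1,2,44); ℓ=14 even so k=13
i=0: a=22 ⇒ p=22, q=1
i=1: a=2 ⇒ p=45, q=2
…
i=3: a=3 ⇒ p=246, q=11
i=4: a=2 ⇒ p=559, q=25
…
i=7: a=10 ⇒ p=14445, q=646
…
i=10: a=2 ⇒ p=76317, q=3413
i=11: a=3 ⇒ p=259205, q=11592
i=12: a=1 ⇒ p=335522, q=15005
i=13: a=2 ⇒ p=930249, q=41602
fundamental: x₁=930249, y₁=41602  (since 865363202001 − 500·1730726404 = 1)

930249 41602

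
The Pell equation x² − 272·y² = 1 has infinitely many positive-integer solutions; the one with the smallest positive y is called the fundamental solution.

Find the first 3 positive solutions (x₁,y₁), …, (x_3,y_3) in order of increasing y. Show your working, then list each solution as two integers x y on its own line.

33 2
2177 132
143649 8710

√272 = [16; 2,32, …], period ℓ=2 (even) → k=1
step 0: (16, 1)  from 16·(1,0) + (0,1)
step 1: (33, 2)  from 2·(16,1) + (1,0)
→ (33, 2).  Check: 33²=1089, 272·2²=1088, difference 1.
(33+2√272)^2 = 2177 + 132√272
(33+2√272)^3 = 143649 + 8710√272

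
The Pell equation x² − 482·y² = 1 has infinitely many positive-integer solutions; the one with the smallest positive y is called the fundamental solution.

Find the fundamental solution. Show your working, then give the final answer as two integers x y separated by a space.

483 22

√482 = [21; 1,20,1,42, …], period ℓ=4 (even) → k=3
i=0: a=21 ⇒ p=21, q=1
i=1: a=1 ⇒ p=22, q=1
i=2: a=20 ⇒ p=461, q=21
i=3: a=1 ⇒ p=483, q=22
fundamental: x₁=483, y₁=22  (since 233289 − 482·484 = 1)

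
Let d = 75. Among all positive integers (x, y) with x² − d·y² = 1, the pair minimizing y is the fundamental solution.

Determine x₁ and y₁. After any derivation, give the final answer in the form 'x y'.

26 3

√75 = [8; 1,1,1,16, …], period ℓ=4 (even) → k=3
a_0=8:  p_0=8·1+0=8,  q_0=8·0+1=1
a_1=1:  p_1=1·8+1=9,  q_1=1·1+0=1
a_2=1:  p_2=1·9+8=17,  q_2=1·1+1=2
a_3=1:  p_3=1·17+9=26,  q_3=1·2+1=3
→ (26, 3).  Check: 26²=676, 75·3²=675, difference 1.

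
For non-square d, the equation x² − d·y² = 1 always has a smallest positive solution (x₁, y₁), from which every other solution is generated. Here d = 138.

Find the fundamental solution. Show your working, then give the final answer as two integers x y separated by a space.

√138 → a₀=11, period (1,2,1,22); ℓ=4 even so k=3
i=0: a=11 ⇒ p=11, q=1
i=1: a=1 ⇒ p=12, q=1
i=2: a=2 ⇒ p=35, q=3
i=3: a=1 ⇒ p=47, q=4
fundamental: x₁=47, y₁=4  (since 2209 − 138·16 = 1)

47 4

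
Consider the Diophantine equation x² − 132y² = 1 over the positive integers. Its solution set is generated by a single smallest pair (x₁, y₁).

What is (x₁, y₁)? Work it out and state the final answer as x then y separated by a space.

√132 → a₀=11, period (2,22); ℓ=2 even so k=1
step 0: (11, 1)  from 11·(1,0) + (0,1)
step 1: (23, 2)  from 2·(11,1) + (1,0)
fundamental: x₁=23, y₁=2  (since 529 − 132·4 = 1)

23 2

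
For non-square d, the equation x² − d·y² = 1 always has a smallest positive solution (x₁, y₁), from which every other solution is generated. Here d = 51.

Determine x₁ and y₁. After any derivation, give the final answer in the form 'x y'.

50 7

√51 = [7; 7,14, …], period ℓ=2 (even) → k=1
i=0: a=7 ⇒ p=7, q=1
i=1: a=7 ⇒ p=50, q=7
fundamental: x₁=50, y₁=7  (since 2500 − 51·49 = 1)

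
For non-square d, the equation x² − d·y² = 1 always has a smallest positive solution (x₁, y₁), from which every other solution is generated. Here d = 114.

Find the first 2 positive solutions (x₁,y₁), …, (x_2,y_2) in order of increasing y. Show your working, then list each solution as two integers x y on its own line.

1025 96
2101249 196800

√114 → a₀=10, period (1,2,10,2,1,20); ℓ=6 even so k=5
k=0  a_k=10  p_k/q_k = 10/1
k=1  a_k=1  p_k/q_k = 11/1
k=2  a_k=2  p_k/q_k = 32/3
k=3  a_k=10  p_k/q_k = 331/31
k=4  a_k=2  p_k/q_k = 694/65
k=5  a_k=1  p_k/q_k = 1025/96
fundamental: x₁=1025, y₁=96  (since 1050625 − 114·9216 = 1)
(x_2, y_2) = (1025·1025 + 114·96·96, 1025·96 + 96·1025) = (2101249, 196800)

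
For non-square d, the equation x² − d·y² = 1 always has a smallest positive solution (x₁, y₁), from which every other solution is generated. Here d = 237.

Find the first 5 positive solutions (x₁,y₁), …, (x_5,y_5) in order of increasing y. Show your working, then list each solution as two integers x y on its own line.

228151 14820
104105757601 6762395640
47503665404623351 3085694655308460
21676017531356338550401 1408008642599798519280
9890810151545456327820453751 642477159632487569289194100

[15; 2,1,1,7,10,7,1,1,2,30] for √237; ℓ=10 ⇒ convergent index 9
a_0=15:  p_0=15·1+0=15,  q_0=15·0+1=1
a_1=2:  p_1=2·15+1=31,  q_1=2·1+0=2
a_2=1:  p_2=1·31+15=46,  q_2=1·2+1=3
…
a_4=7:  p_4=7·77+46=585,  q_4=7·5+3=38
a_5=10:  p_5=10·585+77=5927,  q_5=10·38+5=385
…
a_8=1:  p_8=1·48001+42074=90075,  q_8=1·3118+2733=5851
a_9=2:  p_9=2·90075+48001=228151,  q_9=2·5851+3118=14820
fundamental: x₁=228151, y₁=14820  (since 52052878801 − 237·219632400 = 1)
n=2: (228151,14820)∘(228151,14820) = (228151·228151+237·14820·14820, 228151·14820+14820·228151) = (104105757601,6762395640)
n=3: (104105757601,6762395640)∘(228151,14820) = (228151·104105757601+237·14820·6762395640, 228151·6762395640+14820·104105757601) = (47503665404623351,3085694655308460)
n=4: (47503665404623351,3085694655308460)∘(228151,14820) = (228151·47503665404623351+237·14820·3085694655308460, 228151·3085694655308460+14820·47503665404623351) = (21676017531356338550401,1408008642599798519280)
n=5: (21676017531356338550401,1408008642599798519280)∘(228151,14820) = (228151·21676017531356338550401+237·14820·1408008642599798519280, 228151·1408008642599798519280+14820·21676017531356338550401) = (9890810151545456327820453751,642477159632487569289194100)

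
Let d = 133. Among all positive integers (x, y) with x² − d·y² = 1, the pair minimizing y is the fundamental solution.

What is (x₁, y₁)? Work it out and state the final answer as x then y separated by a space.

2588599 224460

d=133: √d = [11; 1,1,7,5,1,…,1,1,22] (ℓ=16, even), read p_15/q_15
i=0: a=11 ⇒ p=11, q=1
…
i=8: a=2 ⇒ p=7969, q=691
…
i=10: a=1 ⇒ p=18948, q=1643
i=11: a=1 ⇒ p=29927, q=2595
…
i=14: a=1 ⇒ p=1378591, q=119539
i=15: a=1 ⇒ p=2588599, q=224460
→ (2588599, 224460).  Check: 2588599²=6700844782801, 133·224460²=6700844782800, difference 1.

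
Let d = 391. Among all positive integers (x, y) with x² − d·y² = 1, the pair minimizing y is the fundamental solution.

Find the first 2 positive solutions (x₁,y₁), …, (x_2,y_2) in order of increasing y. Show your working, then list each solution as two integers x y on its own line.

7338680 371133
107712448284799 5447252648880

√391 → a₀=19, period (1,3,2,2,1,…,3,1,38); ℓ=16 even so k=15
step 0: (19, 1)  from 19·(1,0) + (0,1)
step 1: (20, 1)  from 1·(19,1) + (1,0)
…
step 10: (160266, 8105)  from 1·(107747,5449) + (52519,2656)
…
step 12: (696292, 35213)  from 2·(268013,13554) + (160266,8105)
…
step 14: (5678083, 287153)  from 3·(1660597,83980) + (696292,35213)
step 15: (7338680, 371133)  from 1·(5678083,287153) + (1660597,83980)
(x₁, y₁) = (7338680, 371133);  7338680² − 391·371133² = 1 ✓
(x_2, y_2) = (7338680·7338680 + 391·371133·371133, 7338680·371133 + 371133·7338680) = (107712448284799, 5447252648880)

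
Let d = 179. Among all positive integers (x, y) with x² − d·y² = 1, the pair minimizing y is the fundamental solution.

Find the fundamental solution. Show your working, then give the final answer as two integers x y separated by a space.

4190210 313191

√179 = [13; 2,1,1,1,3,…,1,2,26, …], period ℓ=14 (even) → k=13
k=0  a_k=13  p_k/q_k = 13/1
…
k=2  a_k=1  p_k/q_k = 40/3
k=3  a_k=1  p_k/q_k = 67/5
k=4  a_k=1  p_k/q_k = 107/8
k=5  a_k=3  p_k/q_k = 388/29
k=6  a_k=5  p_k/q_k = 2047/153
k=7  a_k=13  p_k/q_k = 26999/2018
k=8  a_k=5  p_k/q_k = 137042/10243
k=9  a_k=3  p_k/q_k = 438125/32747
…
k=12  a_k=1  p_k/q_k = 1588459/118727
k=13  a_k=2  p_k/q_k = 4190210/313191
fundamental: x₁=4190210, y₁=313191  (since 17557859844100 − 179·98088602481 = 1)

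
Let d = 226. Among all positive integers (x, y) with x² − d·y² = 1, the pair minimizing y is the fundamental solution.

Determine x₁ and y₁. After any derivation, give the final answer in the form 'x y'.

451 30

√226 = [15; 30, …], period ℓ=1 (odd) → k=1
i=0: a=15 ⇒ p=15, q=1
i=1: a=30 ⇒ p=451, q=30
(x₁, y₁) = (451, 30);  451² − 226·30² = 1 ✓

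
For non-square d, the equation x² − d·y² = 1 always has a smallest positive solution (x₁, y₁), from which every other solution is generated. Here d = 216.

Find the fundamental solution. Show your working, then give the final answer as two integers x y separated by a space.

√216 = [14; 1,2,3,2,1,28, …], period ℓ=6 (even) → k=5
step 0: (14, 1)  from 14·(1,0) + (0,1)
…
step 4: (338, 23)  from 2·(147,10) + (44,3)
step 5: (485, 33)  from 1·(338,23) + (147,10)
fundamental: x₁=485, y₁=33  (since 235225 − 216·1089 = 1)

485 33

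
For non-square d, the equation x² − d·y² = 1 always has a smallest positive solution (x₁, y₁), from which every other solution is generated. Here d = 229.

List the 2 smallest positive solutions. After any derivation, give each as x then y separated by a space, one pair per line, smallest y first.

d=229: √d = [15; 7,1,1,7,30] (ℓ=5, odd), read p_9/q_9
step 0: (15, 1)  from 15·(1,0) + (0,1)
…
step 5: (51527, 3405)  from 30·(1710,113) + (227,15)
…
step 7: (413926, 27353)  from 1·(362399,23948) + (51527,3405)
step 8: (776325, 51301)  from 1·(413926,27353) + (362399,23948)
step 9: (5848201, 386460)  from 7·(776325,51301) + (413926,27353)
→ (5848201, 386460).  Check: 5848201²=34201454936401, 229·386460²=34201454936400, difference 1.
(5848201+386460√229)^2 = 68402909872801 + 4520191516920√229

5848201 386460
68402909872801 4520191516920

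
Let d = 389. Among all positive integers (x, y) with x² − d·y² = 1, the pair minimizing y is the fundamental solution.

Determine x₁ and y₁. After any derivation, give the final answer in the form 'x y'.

[19; 1,2,1,1,1,1,2,1,38] for √389; ℓ=9 ⇒ convergent index 17
i=0: a=19 ⇒ p=19, q=1
i=1: a=1 ⇒ p=20, q=1
i=2: a=2 ⇒ p=59, q=3
i=3: a=1 ⇒ p=79, q=4
…
i=6: a=1 ⇒ p=355, q=18
…
i=10: a=1 ⇒ p=50925, q=2582
…
i=15: a=1 ⇒ p=910240, q=46151
i=16: a=2 ⇒ p=2376809, q=120509
i=17: a=1 ⇒ p=3287049, q=166660
fundamental: x₁=3287049, y₁=166660  (since 10804691128401 − 389·27775555600 = 1)

3287049 166660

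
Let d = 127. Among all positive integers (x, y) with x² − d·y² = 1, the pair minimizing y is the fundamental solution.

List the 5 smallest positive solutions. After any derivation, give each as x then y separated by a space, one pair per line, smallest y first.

4730624 419775
44757606858751 3971595379200
423462818377139450624 37576248838264821825
4006486743445029115330560001 355518209168531397366758400
37906364688445371364544653008890624 3363645945459311770024609913661375

√127 = [11; 3,1,2,2,7,11,7,2,2,1,3,22, …], period ℓ=12 (even) → k=11
step 0: (11, 1)  from 11·(1,0) + (0,1)
step 1: (34, 3)  from 3·(11,1) + (1,0)
step 2: (45, 4)  from 1·(34,3) + (11,1)
step 3: (124, 11)  from 2·(45,4) + (34,3)
…
step 5: (2175, 193)  from 7·(293,26) + (124,11)
step 6: (24218, 2149)  from 11·(2175,193) + (293,26)
…
step 8: (367620, 32621)  from 2·(171701,15236) + (24218,2149)
step 9: (906941, 80478)  from 2·(367620,32621) + (171701,15236)
step 10: (1274561, 113099)  from 1·(906941,80478) + (367620,32621)
step 11: (4730624, 419775)  from 3·(1274561,113099) + (906941,80478)
fundamental: x₁=4730624, y₁=419775  (since 22378803429376 − 127·176211050625 = 1)
n=2: (4730624,419775)∘(4730624,419775) = (4730624·4730624+127·419775·419775, 4730624·419775+419775·4730624) = (44757606858751,3971595379200)
n=3: (44757606858751,3971595379200)∘(4730624,419775) = (4730624·44757606858751+127·419775·3971595379200, 4730624·3971595379200+419775·44757606858751) = (423462818377139450624,37576248838264821825)
n=4: (423462818377139450624,37576248838264821825)∘(4730624,419775) = (4730624·423462818377139450624+127·419775·37576248838264821825, 4730624·37576248838264821825+419775·423462818377139450624) = (4006486743445029115330560001,355518209168531397366758400)
n=5: (4006486743445029115330560001,355518209168531397366758400)∘(4730624,419775) = (4730624·4006486743445029115330560001+127·419775·355518209168531397366758400, 4730624·355518209168531397366758400+419775·4006486743445029115330560001) = (37906364688445371364544653008890624,3363645945459311770024609913661375)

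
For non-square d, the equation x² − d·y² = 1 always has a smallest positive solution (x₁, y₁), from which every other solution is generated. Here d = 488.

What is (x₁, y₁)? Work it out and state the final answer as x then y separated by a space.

√488 = [22; 11,44, …], period ℓ=2 (even) → k=1
step 0: (22, 1)  from 22·(1,0) + (0,1)
step 1: (243, 11)  from 11·(22,1) + (1,0)
→ (243, 11).  Check: 243²=59049, 488·11²=59048, difference 1.

243 11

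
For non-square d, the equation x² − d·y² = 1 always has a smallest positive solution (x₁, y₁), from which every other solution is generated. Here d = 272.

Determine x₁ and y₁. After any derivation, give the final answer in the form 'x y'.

33 2

[16; 2,32] for √272; ℓ=2 ⇒ convergent index 1
i=0: a=16 ⇒ p=16, q=1
i=1: a=2 ⇒ p=33, q=2
fundamental: x₁=33, y₁=2  (since 1089 − 272·4 = 1)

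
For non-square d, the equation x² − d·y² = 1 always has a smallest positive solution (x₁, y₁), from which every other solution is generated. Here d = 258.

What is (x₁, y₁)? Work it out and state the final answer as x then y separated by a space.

d=258: √d = [16; 16,32] (ℓ=2, even), read p_1/q_1
step 0: (16, 1)  from 16·(1,0) + (0,1)
step 1: (257, 16)  from 16·(16,1) + (1,0)
(x₁, y₁) = (257, 16);  257² − 258·16² = 1 ✓

257 16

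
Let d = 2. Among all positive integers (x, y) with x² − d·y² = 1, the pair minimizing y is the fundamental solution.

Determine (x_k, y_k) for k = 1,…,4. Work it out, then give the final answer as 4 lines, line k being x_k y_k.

√2 → a₀=1, period (2); ℓ=1 odd so k=1
step 0: (1, 1)  from 1·(1,0) + (0,1)
step 1: (3, 2)  from 2·(1,1) + (1,0)
fundamental: x₁=3, y₁=2  (since 9 − 2·4 = 1)
k=2:  x_2 = 3·3+2·2·2 = 17,  y_2 = 3·2+2·3 = 12
k=3:  x_3 = 3·17+2·2·12 = 99,  y_3 = 3·12+2·17 = 70
k=4:  x_4 = 3·99+2·2·70 = 577,  y_4 = 3·70+2·99 = 408

3 2
17 12
99 70
577 408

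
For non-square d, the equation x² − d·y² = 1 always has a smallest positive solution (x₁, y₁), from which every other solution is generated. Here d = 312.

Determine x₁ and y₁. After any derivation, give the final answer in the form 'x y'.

[17; 1,1,1,34] for √312; ℓ=4 ⇒ convergent index 3
i=0: a=17 ⇒ p=17, q=1
i=1: a=1 ⇒ p=18, q=1
i=2: a=1 ⇒ p=35, q=2
i=3: a=1 ⇒ p=53, q=3
(x₁, y₁) = (53, 3);  53² − 312·3² = 1 ✓

53 3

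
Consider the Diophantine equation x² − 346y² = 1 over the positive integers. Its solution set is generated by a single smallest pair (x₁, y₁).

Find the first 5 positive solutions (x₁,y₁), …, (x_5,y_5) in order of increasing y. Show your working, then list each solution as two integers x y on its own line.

17299 930
598510801 32176140
20707276675699 1113230090790
716430357827323201 38515534648976280
24787057499402451432499 1332560466672051244650

√346 → a₀=18, period (1,1,1,1,36); ℓ=5 odd so k=9
i=0: a=18 ⇒ p=18, q=1
i=1: a=1 ⇒ p=19, q=1
…
i=3: a=1 ⇒ p=56, q=3
i=4: a=1 ⇒ p=93, q=5
i=5: a=36 ⇒ p=3404, q=183
i=6: a=1 ⇒ p=3497, q=188
i=7: a=1 ⇒ p=6901, q=371
i=8: a=1 ⇒ p=10398, q=559
i=9: a=1 ⇒ p=17299, q=930
fundamental: x₁=17299, y₁=930  (since 299255401 − 346·864900 = 1)
n=2: (17299,930)∘(17299,930) = (17299·17299+346·930·930, 17299·930+930·17299) = (598510801,32176140)
n=3: (598510801,32176140)∘(17299,930) = (17299·598510801+346·930·32176140, 17299·32176140+930·598510801) = (20707276675699,1113230090790)
n=4: (20707276675699,1113230090790)∘(17299,930) = (17299·20707276675699+346·930·1113230090790, 17299·1113230090790+930·20707276675699) = (716430357827323201,38515534648976280)
n=5: (716430357827323201,38515534648976280)∘(17299,930) = (17299·716430357827323201+346·930·38515534648976280, 17299·38515534648976280+930·716430357827323201) = (24787057499402451432499,1332560466672051244650)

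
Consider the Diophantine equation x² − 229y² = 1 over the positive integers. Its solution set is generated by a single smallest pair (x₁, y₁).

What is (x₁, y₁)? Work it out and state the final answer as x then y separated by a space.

5848201 386460

√229 = [15; 7,1,1,7,30, …], period ℓ=5 (odd) → k=9
a_0=15:  p_0=15·1+0=15,  q_0=15·0+1=1
a_1=7:  p_1=7·15+1=106,  q_1=7·1+0=7
…
a_4=7:  p_4=7·227+121=1710,  q_4=7·15+8=113
a_5=30:  p_5=30·1710+227=51527,  q_5=30·113+15=3405
a_6=7:  p_6=7·51527+1710=362399,  q_6=7·3405+113=23948
…
a_8=1:  p_8=1·413926+362399=776325,  q_8=1·27353+23948=51301
a_9=7:  p_9=7·776325+413926=5848201,  q_9=7·51301+27353=386460
(x₁, y₁) = (5848201, 386460);  5848201² − 229·386460² = 1 ✓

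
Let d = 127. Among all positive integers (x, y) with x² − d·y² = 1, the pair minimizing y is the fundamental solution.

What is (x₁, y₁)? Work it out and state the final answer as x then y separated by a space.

√127 → a₀=11, period (3,1,2,2,7,11,7,2,2,1,3,22); ℓ=12 even so k=11
i=0: a=11 ⇒ p=11, q=1
…
i=2: a=1 ⇒ p=45, q=4
…
i=4: a=2 ⇒ p=293, q=26
…
i=8: a=2 ⇒ p=367620, q=32621
i=9: a=2 ⇒ p=906941, q=80478
i=10: a=1 ⇒ p=1274561, q=113099
i=11: a=3 ⇒ p=4730624, q=419775
(x₁, y₁) = (4730624, 419775);  4730624² − 127·419775² = 1 ✓

4730624 419775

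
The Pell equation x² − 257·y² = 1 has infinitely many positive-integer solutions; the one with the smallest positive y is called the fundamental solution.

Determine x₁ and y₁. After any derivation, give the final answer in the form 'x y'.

[16; 32] for √257; ℓ=1 ⇒ convergent index 1
a_0=16:  p_0=16·1+0=16,  q_0=16·0+1=1
a_1=32:  p_1=32·16+1=513,  q_1=32·1+0=32
(x₁, y₁) = (513, 32);  513² − 257·32² = 1 ✓

513 32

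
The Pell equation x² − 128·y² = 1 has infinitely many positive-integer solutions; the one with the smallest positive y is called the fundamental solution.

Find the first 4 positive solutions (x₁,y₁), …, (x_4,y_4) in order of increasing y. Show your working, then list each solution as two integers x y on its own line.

[11; 3,5,3,22] for √128; ℓ=4 ⇒ convergent index 3
k=0  a_k=11  p_k/q_k = 11/1
k=1  a_k=3  p_k/q_k = 34/3
k=2  a_k=5  p_k/q_k = 181/16
k=3  a_k=3  p_k/q_k = 577/51
fundamental: x₁=577, y₁=51  (since 332929 − 128·2601 = 1)
n=2: (577,51)∘(577,51) = (577·577+128·51·51, 577·51+51·577) = (665857,58854)
n=3: (665857,58854)∘(577,51) = (577·665857+128·51·58854, 577·58854+51·665857) = (768398401,67917465)
n=4: (768398401,67917465)∘(577,51) = (577·768398401+128·51·67917465, 577·67917465+51·768398401) = (886731088897,78376695756)

577 51
665857 58854
768398401 67917465
886731088897 78376695756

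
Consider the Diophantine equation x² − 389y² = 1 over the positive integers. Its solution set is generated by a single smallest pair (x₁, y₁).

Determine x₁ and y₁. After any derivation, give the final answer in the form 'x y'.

[19; 1,2,1,1,1,1,2,1,38] for √389; ℓ=9 ⇒ convergent index 17
k=0  a_k=19  p_k/q_k = 19/1
…
k=4  a_k=1  p_k/q_k = 138/7
k=5  a_k=1  p_k/q_k = 217/11
k=6  a_k=1  p_k/q_k = 355/18
k=7  a_k=2  p_k/q_k = 927/47
…
k=14  a_k=1  p_k/q_k = 556329/28207
…
k=16  a_k=2  p_k/q_k = 2376809/120509
k=17  a_k=1  p_k/q_k = 3287049/166660
(x₁, y₁) = (3287049, 166660);  3287049² − 389·166660² = 1 ✓

3287049 166660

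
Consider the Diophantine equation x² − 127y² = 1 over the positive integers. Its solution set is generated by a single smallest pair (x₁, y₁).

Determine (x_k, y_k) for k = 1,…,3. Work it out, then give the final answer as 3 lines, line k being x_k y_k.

d=127: √d = [11; 3,1,2,2,7,11,7,2,2,1,3,22] (ℓ=12, even), read p_11/q_11
a_0=11:  p_0=11·1+0=11,  q_0=11·0+1=1
a_1=3:  p_1=3·11+1=34,  q_1=3·1+0=3
…
a_3=2:  p_3=2·45+34=124,  q_3=2·4+3=11
…
a_5=7:  p_5=7·293+124=2175,  q_5=7·26+11=193
a_6=11:  p_6=11·2175+293=24218,  q_6=11·193+26=2149
a_7=7:  p_7=7·24218+2175=171701,  q_7=7·2149+193=15236
a_8=2:  p_8=2·171701+24218=367620,  q_8=2·15236+2149=32621
a_9=2:  p_9=2·367620+171701=906941,  q_9=2·32621+15236=80478
a_10=1:  p_10=1·906941+367620=1274561,  q_10=1·80478+32621=113099
a_11=3:  p_11=3·1274561+906941=4730624,  q_11=3·113099+80478=419775
(x₁, y₁) = (4730624, 419775);  4730624² − 127·419775² = 1 ✓
(x_2, y_2) = (4730624·4730624 + 127·419775·419775, 4730624·419775 + 419775·4730624) = (44757606858751, 3971595379200)
(x_3, y_3) = (4730624·44757606858751 + 127·419775·3971595379200, 4730624·3971595379200 + 419775·44757606858751) = (423462818377139450624, 37576248838264821825)

4730624 419775
44757606858751 3971595379200
423462818377139450624 37576248838264821825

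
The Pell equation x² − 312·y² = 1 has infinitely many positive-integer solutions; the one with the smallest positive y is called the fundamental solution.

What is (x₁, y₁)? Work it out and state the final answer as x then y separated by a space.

53 3

d=312: √d = [17; 1,1,1,34] (ℓ=4, even), read p_3/q_3
i=0: a=17 ⇒ p=17, q=1
i=1: a=1 ⇒ p=18, q=1
i=2: a=1 ⇒ p=35, q=2
i=3: a=1 ⇒ p=53, q=3
→ (53, 3).  Check: 53²=2809, 312·3²=2808, difference 1.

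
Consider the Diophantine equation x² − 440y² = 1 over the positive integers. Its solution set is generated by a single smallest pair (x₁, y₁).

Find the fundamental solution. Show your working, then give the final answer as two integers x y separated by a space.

21 1

d=440: √d = [20; 1,40] (ℓ=2, even), read p_1/q_1
step 0: (20, 1)  from 20·(1,0) + (0,1)
step 1: (21, 1)  from 1·(20,1) + (1,0)
→ (21, 1).  Check: 21²=441, 440·1²=440, difference 1.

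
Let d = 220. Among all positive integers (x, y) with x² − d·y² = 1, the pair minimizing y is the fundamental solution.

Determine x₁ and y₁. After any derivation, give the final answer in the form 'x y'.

89 6

√220 → a₀=14, period (1,4,1,28); ℓ=4 even so k=3
step 0: (14, 1)  from 14·(1,0) + (0,1)
…
step 2: (74, 5)  from 4·(15,1) + (14,1)
step 3: (89, 6)  from 1·(74,5) + (15,1)
(x₁, y₁) = (89, 6);  89² − 220·6² = 1 ✓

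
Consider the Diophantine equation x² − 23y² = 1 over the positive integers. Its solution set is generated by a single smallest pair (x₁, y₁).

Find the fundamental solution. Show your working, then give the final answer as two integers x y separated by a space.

24 5

√23 → a₀=4, period (1,3,1,8); ℓ=4 even so k=3
k=0  a_k=4  p_k/q_k = 4/1
k=1  a_k=1  p_k/q_k = 5/1
k=2  a_k=3  p_k/q_k = 19/4
k=3  a_k=1  p_k/q_k = 24/5
fundamental: x₁=24, y₁=5  (since 576 − 23·25 = 1)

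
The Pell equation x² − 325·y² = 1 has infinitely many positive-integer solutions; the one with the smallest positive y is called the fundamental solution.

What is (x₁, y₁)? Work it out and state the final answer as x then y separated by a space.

[18; 36] for √325; ℓ=1 ⇒ convergent index 1
i=0: a=18 ⇒ p=18, q=1
i=1: a=36 ⇒ p=649, q=36
fundamental: x₁=649, y₁=36  (since 421201 − 325·1296 = 1)

649 36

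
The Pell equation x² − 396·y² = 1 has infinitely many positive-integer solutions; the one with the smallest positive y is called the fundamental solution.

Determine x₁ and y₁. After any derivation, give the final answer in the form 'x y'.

199 10

√396 = [19; 1,8,1,38, …], period ℓ=4 (even) → k=3
k=0  a_k=19  p_k/q_k = 19/1
…
k=2  a_k=8  p_k/q_k = 179/9
k=3  a_k=1  p_k/q_k = 199/10
fundamental: x₁=199, y₁=10  (since 39601 − 396·100 = 1)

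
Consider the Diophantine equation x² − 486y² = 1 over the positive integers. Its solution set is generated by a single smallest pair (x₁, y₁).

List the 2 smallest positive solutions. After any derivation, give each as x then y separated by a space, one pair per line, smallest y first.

d=486: √d = [22; 22,44] (ℓ=2, even), read p_1/q_1
k=0  a_k=22  p_k/q_k = 22/1
k=1  a_k=22  p_k/q_k = 485/22
(x₁, y₁) = (485, 22);  485² − 486·22² = 1 ✓
n=2: (485,22)∘(485,22) = (485·485+486·22·22, 485·22+22·485) = (470449,21340)

485 22
470449 21340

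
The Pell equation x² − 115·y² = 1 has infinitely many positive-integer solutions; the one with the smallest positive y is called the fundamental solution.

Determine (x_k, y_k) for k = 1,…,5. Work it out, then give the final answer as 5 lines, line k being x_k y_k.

1126 105
2535751 236460
5710510126 532507815
12860066268001 1199207362920
28960863525028126 2700614448788025

d=115: √d = [10; 1,2,1,1,1,1,1,2,1,20] (ℓ=10, even), read p_9/q_9
i=0: a=10 ⇒ p=10, q=1
i=1: a=1 ⇒ p=11, q=1
…
i=3: a=1 ⇒ p=43, q=4
i=4: a=1 ⇒ p=75, q=7
i=5: a=1 ⇒ p=118, q=11
i=6: a=1 ⇒ p=193, q=18
i=7: a=1 ⇒ p=311, q=29
i=8: a=2 ⇒ p=815, q=76
i=9: a=1 ⇒ p=1126, q=105
(x₁, y₁) = (1126, 105);  1126² − 115·105² = 1 ✓
k=2:  x_2 = 1126·1126+115·105·105 = 2535751,  y_2 = 1126·105+105·1126 = 236460
k=3:  x_3 = 1126·2535751+115·105·236460 = 5710510126,  y_3 = 1126·236460+105·2535751 = 532507815
k=4:  x_4 = 1126·5710510126+115·105·532507815 = 12860066268001,  y_4 = 1126·532507815+105·5710510126 = 1199207362920
k=5:  x_5 = 1126·12860066268001+115·105·1199207362920 = 28960863525028126,  y_5 = 1126·1199207362920+105·12860066268001 = 2700614448788025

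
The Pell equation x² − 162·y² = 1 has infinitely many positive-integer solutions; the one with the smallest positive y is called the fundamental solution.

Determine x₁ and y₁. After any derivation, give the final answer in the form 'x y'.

19601 1540

√162 → a₀=12, period (1,2,1,2,12,2,1,2,1,24); ℓ=10 even so k=9
a_0=12:  p_0=12·1+0=12,  q_0=12·0+1=1
…
a_2=2:  p_2=2·13+12=38,  q_2=2·1+1=3
…
a_8=2:  p_8=2·5333+3602=14268,  q_8=2·419+283=1121
a_9=1:  p_9=1·14268+5333=19601,  q_9=1·1121+419=1540
→ (19601, 1540).  Check: 19601²=384199201, 162·1540²=384199200, difference 1.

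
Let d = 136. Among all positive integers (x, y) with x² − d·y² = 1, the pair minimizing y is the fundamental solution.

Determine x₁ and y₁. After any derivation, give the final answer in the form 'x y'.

35 3

[11; 1,1,1,22] for √136; ℓ=4 ⇒ convergent index 3
step 0: (11, 1)  from 11·(1,0) + (0,1)
…
step 2: (23, 2)  from 1·(12,1) + (11,1)
step 3: (35, 3)  from 1·(23,2) + (12,1)
fundamental: x₁=35, y₁=3  (since 1225 − 136·9 = 1)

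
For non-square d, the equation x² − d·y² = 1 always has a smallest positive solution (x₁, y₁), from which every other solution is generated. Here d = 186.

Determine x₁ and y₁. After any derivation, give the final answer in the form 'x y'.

[13; 1,1,1,3,4,3,1,1,1,26] for √186; ℓ=10 ⇒ convergent index 9
k=0  a_k=13  p_k/q_k = 13/1
k=1  a_k=1  p_k/q_k = 14/1
…
k=3  a_k=1  p_k/q_k = 41/3
k=4  a_k=3  p_k/q_k = 150/11
k=5  a_k=4  p_k/q_k = 641/47
k=6  a_k=3  p_k/q_k = 2073/152
…
k=8  a_k=1  p_k/q_k = 4787/351
k=9  a_k=1  p_k/q_k = 7501/550
(x₁, y₁) = (7501, 550);  7501² − 186·550² = 1 ✓

7501 550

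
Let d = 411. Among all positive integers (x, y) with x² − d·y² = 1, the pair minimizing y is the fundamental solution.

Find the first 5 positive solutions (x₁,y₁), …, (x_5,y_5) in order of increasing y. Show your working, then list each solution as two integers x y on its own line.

49730 2453
4946145799 243975380
491943661118810 24265791292347
48928716529930696801 2413475601692857240
4866450145574963442708650 240044283320105789798053

√411 → a₀=20, period (3,1,1,1,19,1,1,1,3,40); ℓ=10 even so k=9
i=0: a=20 ⇒ p=20, q=1
…
i=2: a=1 ⇒ p=81, q=4
…
i=4: a=1 ⇒ p=223, q=11
…
i=7: a=1 ⇒ p=8981, q=443
i=8: a=1 ⇒ p=13583, q=670
i=9: a=3 ⇒ p=49730, q=2453
→ (49730, 2453).  Check: 49730²=2473072900, 411·2453²=2473072899, difference 1.
(x_2, y_2) = (49730·49730 + 411·2453·2453, 49730·2453 + 2453·49730) = (4946145799, 243975380)
(x_3, y_3) = (49730·4946145799 + 411·2453·243975380, 49730·243975380 + 2453·4946145799) = (491943661118810, 24265791292347)
(x_4, y_4) = (49730·491943661118810 + 411·2453·24265791292347, 49730·24265791292347 + 2453·491943661118810) = (48928716529930696801, 2413475601692857240)
(x_5, y_5) = (49730·48928716529930696801 + 411·2453·2413475601692857240, 49730·2413475601692857240 + 2453·48928716529930696801) = (4866450145574963442708650, 240044283320105789798053)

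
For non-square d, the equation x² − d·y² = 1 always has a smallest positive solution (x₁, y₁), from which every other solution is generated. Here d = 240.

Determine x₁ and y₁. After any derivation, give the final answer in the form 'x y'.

31 2

[15; 2,30] for √240; ℓ=2 ⇒ convergent index 1
k=0  a_k=15  p_k/q_k = 15/1
k=1  a_k=2  p_k/q_k = 31/2
fundamental: x₁=31, y₁=2  (since 961 − 240·4 = 1)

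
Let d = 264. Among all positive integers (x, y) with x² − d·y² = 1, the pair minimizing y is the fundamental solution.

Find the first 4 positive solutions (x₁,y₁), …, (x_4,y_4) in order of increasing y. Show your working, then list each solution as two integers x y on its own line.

65 4
8449 520
1098305 67596
142771201 8786960

d=264: √d = [16; 4,32] (ℓ=2, even), read p_1/q_1
k=0  a_k=16  p_k/q_k = 16/1
k=1  a_k=4  p_k/q_k = 65/4
(x₁, y₁) = (65, 4);  65² − 264·4² = 1 ✓
(x_2, y_2) = (65·65 + 264·4·4, 65·4 + 4·65) = (8449, 520)
(x_3, y_3) = (65·8449 + 264·4·520, 65·520 + 4·8449) = (1098305, 67596)
(x_4, y_4) = (65·1098305 + 264·4·67596, 65·67596 + 4·1098305) = (142771201, 8786960)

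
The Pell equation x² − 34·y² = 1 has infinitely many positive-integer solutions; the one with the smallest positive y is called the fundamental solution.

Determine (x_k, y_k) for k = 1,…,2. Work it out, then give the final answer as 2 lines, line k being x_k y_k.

√34 → a₀=5, period (1,4,1,10); ℓ=4 even so k=3
k=0  a_k=5  p_k/q_k = 5/1
k=1  a_k=1  p_k/q_k = 6/1
k=2  a_k=4  p_k/q_k = 29/5
k=3  a_k=1  p_k/q_k = 35/6
(x₁, y₁) = (35, 6);  35² − 34·6² = 1 ✓
(35+6√34)^2 = 2449 + 420√34

35 6
2449 420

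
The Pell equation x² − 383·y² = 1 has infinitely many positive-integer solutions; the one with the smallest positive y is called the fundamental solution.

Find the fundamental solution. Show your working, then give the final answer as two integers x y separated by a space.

√383 → a₀=19, period (1,1,3,19,3,1,1,38); ℓ=8 even so k=7
step 0: (19, 1)  from 19·(1,0) + (0,1)
…
step 2: (39, 2)  from 1·(20,1) + (19,1)
…
step 5: (8063, 412)  from 3·(2642,135) + (137,7)
step 6: (10705, 547)  from 1·(8063,412) + (2642,135)
step 7: (18768, 959)  from 1·(10705,547) + (8063,412)
(x₁, y₁) = (18768, 959);  18768² − 383·959² = 1 ✓

18768 959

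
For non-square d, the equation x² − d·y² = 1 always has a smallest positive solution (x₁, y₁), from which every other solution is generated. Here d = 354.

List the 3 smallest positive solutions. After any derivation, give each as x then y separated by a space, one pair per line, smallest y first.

√354 → a₀=18, period (1,4,2,2,18,2,2,4,1,36); ℓ=10 even so k=9
i=0: a=18 ⇒ p=18, q=1
i=1: a=1 ⇒ p=19, q=1
i=2: a=4 ⇒ p=94, q=5
…
i=4: a=2 ⇒ p=508, q=27
…
i=6: a=2 ⇒ p=19210, q=1021
i=7: a=2 ⇒ p=47771, q=2539
i=8: a=4 ⇒ p=210294, q=11177
i=9: a=1 ⇒ p=258065, q=13716
(x₁, y₁) = (258065, 13716);  258065² − 354·13716² = 1 ✓
n=2: (258065,13716)∘(258065,13716) = (258065·258065+354·13716·13716, 258065·13716+13716·258065) = (133195088449,7079239080)
n=3: (133195088449,7079239080)∘(258065,13716) = (258065·133195088449+354·13716·7079239080, 258065·7079239080+13716·133195088449) = (68745981000924305,3653807666346684)

258065 13716
133195088449 7079239080
68745981000924305 3653807666346684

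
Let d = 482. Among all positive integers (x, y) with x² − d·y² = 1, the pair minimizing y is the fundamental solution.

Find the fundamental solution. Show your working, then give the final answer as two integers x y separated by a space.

483 22

√482 = [21; 1,20,1,42, …], period ℓ=4 (even) → k=3
k=0  a_k=21  p_k/q_k = 21/1
k=1  a_k=1  p_k/q_k = 22/1
k=2  a_k=20  p_k/q_k = 461/21
k=3  a_k=1  p_k/q_k = 483/22
(x₁, y₁) = (483, 22);  483² − 482·22² = 1 ✓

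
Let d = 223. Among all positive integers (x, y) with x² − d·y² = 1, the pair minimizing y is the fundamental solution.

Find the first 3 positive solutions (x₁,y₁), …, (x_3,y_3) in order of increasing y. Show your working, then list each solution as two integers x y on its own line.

d=223: √d = [14; 1,13,1,28] (ℓ=4, even), read p_3/q_3
k=0  a_k=14  p_k/q_k = 14/1
k=1  a_k=1  p_k/q_k = 15/1
k=2  a_k=13  p_k/q_k = 209/14
k=3  a_k=1  p_k/q_k = 224/15
→ (224, 15).  Check: 224²=50176, 223·15²=50175, difference 1.
(x_2, y_2) = (224·224 + 223·15·15, 224·15 + 15·224) = (100351, 6720)
(x_3, y_3) = (224·100351 + 223·15·6720, 224·6720 + 15·100351) = (44957024, 3010545)

224 15
100351 6720
44957024 3010545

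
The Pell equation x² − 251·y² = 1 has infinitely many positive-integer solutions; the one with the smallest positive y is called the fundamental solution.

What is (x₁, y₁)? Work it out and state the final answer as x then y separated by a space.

3674890 231957

[15; 1,5,2,1,2,…,5,1,30] for √251; ℓ=14 ⇒ convergent index 13
a_0=15:  p_0=15·1+0=15,  q_0=15·0+1=1
a_1=1:  p_1=1·15+1=16,  q_1=1·1+0=1
a_2=5:  p_2=5·16+15=95,  q_2=5·1+1=6
a_3=2:  p_3=2·95+16=206,  q_3=2·6+1=13
a_4=1:  p_4=1·206+95=301,  q_4=1·13+6=19
a_5=2:  p_5=2·301+206=808,  q_5=2·19+13=51
…
a_8=2:  p_8=2·29563+1917=61043,  q_8=2·1866+121=3853
…
a_10=1:  p_10=1·151649+61043=212692,  q_10=1·9572+3853=13425
…
a_12=5:  p_12=5·577033+212692=3097857,  q_12=5·36422+13425=195535
a_13=1:  p_13=1·3097857+577033=3674890,  q_13=1·195535+36422=231957
fundamental: x₁=3674890, y₁=231957  (since 13504816512100 − 251·53804049849 = 1)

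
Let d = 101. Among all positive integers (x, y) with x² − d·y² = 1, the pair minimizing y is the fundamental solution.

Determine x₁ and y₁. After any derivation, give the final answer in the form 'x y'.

√101 → a₀=10, period (20); ℓ=1 odd so k=1
step 0: (10, 1)  from 10·(1,0) + (0,1)
step 1: (201, 20)  from 20·(10,1) + (1,0)
fundamental: x₁=201, y₁=20  (since 40401 − 101·400 = 1)

201 20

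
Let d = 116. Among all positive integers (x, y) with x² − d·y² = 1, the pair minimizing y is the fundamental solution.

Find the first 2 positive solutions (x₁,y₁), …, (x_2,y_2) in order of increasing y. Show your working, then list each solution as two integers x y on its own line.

9801 910
192119201 17837820

√116 → a₀=10, period (1,3,2,1,4,1,2,3,1,20); ℓ=10 even so k=9
step 0: (10, 1)  from 10·(1,0) + (0,1)
step 1: (11, 1)  from 1·(10,1) + (1,0)
step 2: (43, 4)  from 3·(11,1) + (10,1)
step 3: (97, 9)  from 2·(43,4) + (11,1)
step 4: (140, 13)  from 1·(97,9) + (43,4)
step 5: (657, 61)  from 4·(140,13) + (97,9)
step 6: (797, 74)  from 1·(657,61) + (140,13)
step 7: (2251, 209)  from 2·(797,74) + (657,61)
step 8: (7550, 701)  from 3·(2251,209) + (797,74)
step 9: (9801, 910)  from 1·(7550,701) + (2251,209)
(x₁, y₁) = (9801, 910);  9801² − 116·910² = 1 ✓
(x_2, y_2) = (9801·9801 + 116·910·910, 9801·910 + 910·9801) = (192119201, 17837820)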